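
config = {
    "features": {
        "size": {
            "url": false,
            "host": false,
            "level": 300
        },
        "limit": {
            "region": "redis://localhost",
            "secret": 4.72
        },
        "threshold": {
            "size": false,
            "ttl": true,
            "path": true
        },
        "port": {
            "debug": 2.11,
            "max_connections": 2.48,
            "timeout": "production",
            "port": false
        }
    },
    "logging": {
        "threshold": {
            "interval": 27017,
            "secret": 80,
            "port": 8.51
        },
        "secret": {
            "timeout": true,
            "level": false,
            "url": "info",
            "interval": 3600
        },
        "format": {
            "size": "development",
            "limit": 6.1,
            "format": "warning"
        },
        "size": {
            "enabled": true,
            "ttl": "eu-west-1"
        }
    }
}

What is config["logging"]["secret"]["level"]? False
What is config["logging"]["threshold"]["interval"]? 27017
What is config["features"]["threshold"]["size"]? False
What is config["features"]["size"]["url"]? False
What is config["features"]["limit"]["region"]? "redis://localhost"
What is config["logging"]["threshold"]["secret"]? 80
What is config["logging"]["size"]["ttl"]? "eu-west-1"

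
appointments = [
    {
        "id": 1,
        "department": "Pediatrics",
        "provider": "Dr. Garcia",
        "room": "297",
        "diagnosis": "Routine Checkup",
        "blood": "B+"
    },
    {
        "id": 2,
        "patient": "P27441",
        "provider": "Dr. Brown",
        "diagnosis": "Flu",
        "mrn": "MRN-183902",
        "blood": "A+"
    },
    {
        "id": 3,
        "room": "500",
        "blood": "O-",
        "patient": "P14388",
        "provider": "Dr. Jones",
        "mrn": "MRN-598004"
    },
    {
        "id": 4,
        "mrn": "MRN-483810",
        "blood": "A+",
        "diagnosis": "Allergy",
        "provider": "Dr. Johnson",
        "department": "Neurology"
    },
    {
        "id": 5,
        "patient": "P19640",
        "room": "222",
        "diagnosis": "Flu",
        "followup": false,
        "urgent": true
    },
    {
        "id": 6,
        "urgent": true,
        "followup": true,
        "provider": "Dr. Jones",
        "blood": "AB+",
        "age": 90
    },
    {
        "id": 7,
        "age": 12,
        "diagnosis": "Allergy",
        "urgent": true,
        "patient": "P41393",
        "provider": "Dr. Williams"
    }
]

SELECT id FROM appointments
[1, 2, 3, 4, 5, 6, 7]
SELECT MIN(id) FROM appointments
1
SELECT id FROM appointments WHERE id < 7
[1, 2, 3, 4, 5, 6]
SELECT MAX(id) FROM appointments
7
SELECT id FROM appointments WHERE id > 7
[]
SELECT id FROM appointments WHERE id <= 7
[1, 2, 3, 4, 5, 6, 7]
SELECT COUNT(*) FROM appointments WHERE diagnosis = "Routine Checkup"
1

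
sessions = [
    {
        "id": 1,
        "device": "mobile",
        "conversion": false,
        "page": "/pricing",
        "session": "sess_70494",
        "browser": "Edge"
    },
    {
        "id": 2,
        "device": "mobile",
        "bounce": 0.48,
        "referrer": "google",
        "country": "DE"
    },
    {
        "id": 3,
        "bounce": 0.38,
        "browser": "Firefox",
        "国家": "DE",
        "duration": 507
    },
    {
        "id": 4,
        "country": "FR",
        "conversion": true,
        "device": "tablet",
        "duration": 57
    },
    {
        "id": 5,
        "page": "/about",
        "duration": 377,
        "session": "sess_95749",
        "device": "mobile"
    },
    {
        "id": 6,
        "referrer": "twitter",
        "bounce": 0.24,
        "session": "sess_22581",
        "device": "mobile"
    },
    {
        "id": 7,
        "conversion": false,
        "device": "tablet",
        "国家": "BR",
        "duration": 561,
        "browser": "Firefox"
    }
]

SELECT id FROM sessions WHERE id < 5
[1, 2, 3, 4]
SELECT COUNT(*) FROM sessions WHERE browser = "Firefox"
2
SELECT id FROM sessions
[1, 2, 3, 4, 5, 6, 7]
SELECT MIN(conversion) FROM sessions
False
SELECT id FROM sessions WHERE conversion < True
[1, 7]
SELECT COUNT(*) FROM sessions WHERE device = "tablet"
2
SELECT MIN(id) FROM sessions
1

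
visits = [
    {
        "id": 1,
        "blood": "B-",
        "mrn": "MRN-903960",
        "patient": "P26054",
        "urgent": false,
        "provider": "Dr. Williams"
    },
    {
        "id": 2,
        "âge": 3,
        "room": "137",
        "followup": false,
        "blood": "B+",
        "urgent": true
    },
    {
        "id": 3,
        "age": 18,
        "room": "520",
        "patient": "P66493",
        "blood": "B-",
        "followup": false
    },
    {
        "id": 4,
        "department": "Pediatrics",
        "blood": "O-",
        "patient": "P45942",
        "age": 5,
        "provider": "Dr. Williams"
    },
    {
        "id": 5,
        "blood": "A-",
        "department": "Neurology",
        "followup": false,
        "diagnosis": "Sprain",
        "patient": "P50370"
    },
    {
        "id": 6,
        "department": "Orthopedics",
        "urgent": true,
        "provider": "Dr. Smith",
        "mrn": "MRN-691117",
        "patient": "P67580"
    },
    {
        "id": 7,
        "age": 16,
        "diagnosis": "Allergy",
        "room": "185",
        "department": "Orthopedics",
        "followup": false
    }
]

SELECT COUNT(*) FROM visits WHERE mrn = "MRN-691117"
1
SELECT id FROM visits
[1, 2, 3, 4, 5, 6, 7]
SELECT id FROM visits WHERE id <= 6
[1, 2, 3, 4, 5, 6]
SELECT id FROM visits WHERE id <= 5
[1, 2, 3, 4, 5]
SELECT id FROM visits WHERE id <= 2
[1, 2]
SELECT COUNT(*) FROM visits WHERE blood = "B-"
2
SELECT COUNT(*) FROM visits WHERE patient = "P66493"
1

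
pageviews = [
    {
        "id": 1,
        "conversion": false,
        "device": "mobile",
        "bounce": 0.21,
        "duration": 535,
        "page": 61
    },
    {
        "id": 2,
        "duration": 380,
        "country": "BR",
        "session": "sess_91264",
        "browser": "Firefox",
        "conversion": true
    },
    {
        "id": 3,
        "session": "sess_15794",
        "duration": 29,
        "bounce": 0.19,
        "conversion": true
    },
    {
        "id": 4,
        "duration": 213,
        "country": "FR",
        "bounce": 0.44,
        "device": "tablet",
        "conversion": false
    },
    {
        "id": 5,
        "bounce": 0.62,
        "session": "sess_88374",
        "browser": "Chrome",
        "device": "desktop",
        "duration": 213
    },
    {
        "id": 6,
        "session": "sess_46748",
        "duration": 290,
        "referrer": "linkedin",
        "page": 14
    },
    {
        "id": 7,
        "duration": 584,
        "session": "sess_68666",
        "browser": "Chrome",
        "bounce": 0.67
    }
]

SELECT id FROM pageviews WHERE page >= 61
[1]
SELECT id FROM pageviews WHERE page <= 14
[6]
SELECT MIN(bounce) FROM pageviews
0.19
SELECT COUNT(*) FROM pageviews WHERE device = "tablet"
1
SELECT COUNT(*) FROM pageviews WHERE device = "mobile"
1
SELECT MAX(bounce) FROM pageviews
0.67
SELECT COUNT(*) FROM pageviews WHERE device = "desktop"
1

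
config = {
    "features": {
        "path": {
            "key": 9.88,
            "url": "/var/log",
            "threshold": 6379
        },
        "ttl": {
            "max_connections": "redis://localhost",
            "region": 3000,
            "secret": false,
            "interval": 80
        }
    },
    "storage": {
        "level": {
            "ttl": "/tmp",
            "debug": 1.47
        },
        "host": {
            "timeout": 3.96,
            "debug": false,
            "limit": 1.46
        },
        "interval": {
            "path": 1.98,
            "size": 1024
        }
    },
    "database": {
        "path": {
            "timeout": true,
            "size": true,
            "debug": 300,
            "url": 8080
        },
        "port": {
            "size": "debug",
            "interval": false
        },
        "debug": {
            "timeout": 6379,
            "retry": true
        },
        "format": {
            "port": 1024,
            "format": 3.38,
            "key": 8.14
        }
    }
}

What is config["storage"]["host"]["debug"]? False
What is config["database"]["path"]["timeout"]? True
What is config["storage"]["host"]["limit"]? 1.46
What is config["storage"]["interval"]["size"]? 1024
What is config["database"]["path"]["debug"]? 300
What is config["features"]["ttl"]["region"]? 3000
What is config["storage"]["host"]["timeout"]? 3.96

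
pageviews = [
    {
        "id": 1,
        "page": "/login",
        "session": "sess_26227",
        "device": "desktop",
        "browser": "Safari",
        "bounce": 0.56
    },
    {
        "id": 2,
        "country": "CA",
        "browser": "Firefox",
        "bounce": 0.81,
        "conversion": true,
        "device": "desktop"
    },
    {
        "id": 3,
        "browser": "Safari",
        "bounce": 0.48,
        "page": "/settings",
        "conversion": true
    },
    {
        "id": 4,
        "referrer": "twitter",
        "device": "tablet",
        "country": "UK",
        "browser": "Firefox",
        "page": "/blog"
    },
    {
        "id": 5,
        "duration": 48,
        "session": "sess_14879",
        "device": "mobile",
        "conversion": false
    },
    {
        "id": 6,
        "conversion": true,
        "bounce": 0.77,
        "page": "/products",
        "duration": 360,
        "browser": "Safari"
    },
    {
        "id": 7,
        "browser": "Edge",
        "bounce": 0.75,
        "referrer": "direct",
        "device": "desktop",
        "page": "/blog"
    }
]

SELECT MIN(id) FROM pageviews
1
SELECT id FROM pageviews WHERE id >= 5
[5, 6, 7]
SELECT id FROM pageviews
[1, 2, 3, 4, 5, 6, 7]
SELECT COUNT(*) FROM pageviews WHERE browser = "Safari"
3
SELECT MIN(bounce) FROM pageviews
0.48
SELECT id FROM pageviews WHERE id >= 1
[1, 2, 3, 4, 5, 6, 7]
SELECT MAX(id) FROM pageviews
7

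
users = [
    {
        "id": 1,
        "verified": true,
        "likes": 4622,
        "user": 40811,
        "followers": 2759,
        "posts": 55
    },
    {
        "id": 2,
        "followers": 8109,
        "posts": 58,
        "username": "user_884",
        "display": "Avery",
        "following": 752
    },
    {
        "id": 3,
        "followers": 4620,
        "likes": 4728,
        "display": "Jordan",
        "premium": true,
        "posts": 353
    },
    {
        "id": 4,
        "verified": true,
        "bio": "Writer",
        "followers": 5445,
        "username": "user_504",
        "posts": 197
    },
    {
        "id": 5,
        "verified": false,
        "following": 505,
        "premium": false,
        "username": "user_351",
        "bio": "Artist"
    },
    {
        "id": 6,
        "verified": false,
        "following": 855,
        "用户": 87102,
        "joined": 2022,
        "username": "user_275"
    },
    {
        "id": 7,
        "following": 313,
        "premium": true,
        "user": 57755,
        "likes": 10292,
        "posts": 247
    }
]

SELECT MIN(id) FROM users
1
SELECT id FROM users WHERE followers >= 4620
[2, 3, 4]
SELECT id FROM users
[1, 2, 3, 4, 5, 6, 7]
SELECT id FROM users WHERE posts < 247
[1, 2, 4]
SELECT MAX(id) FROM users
7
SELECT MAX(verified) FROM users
True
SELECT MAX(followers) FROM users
8109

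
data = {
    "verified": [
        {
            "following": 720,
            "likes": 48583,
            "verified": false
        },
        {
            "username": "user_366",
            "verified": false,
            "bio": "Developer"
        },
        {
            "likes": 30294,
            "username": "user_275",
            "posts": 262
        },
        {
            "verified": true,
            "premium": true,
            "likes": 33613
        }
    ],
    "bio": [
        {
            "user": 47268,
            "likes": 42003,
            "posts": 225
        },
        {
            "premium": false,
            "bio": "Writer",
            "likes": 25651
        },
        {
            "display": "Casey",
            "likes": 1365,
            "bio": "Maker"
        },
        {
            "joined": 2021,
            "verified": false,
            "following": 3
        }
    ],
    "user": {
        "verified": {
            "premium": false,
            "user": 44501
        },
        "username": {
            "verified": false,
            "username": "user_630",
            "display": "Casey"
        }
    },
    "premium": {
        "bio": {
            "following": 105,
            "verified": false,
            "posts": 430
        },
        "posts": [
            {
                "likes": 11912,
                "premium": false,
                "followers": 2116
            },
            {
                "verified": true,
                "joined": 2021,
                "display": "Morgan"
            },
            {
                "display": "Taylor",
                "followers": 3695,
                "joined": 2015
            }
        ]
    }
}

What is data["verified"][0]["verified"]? False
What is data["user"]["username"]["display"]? "Casey"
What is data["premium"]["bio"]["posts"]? 430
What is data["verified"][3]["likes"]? 33613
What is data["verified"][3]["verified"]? True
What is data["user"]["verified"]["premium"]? False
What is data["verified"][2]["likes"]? 30294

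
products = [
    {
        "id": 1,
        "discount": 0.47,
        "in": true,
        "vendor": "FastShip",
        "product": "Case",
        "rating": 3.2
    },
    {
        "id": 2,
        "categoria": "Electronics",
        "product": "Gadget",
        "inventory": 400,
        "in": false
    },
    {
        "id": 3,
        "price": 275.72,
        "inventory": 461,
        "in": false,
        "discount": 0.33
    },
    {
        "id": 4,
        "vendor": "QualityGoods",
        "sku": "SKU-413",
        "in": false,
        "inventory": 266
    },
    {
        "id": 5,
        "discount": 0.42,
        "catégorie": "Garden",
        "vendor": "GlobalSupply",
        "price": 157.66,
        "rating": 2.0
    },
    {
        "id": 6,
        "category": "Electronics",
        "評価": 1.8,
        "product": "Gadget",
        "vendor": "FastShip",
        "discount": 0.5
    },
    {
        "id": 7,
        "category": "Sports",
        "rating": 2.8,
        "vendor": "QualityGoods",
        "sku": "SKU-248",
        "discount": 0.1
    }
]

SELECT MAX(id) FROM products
7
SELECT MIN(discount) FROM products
0.1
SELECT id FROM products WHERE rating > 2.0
[1, 7]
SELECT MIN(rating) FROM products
2.0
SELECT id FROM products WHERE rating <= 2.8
[5, 7]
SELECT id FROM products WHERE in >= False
[1, 2, 3, 4]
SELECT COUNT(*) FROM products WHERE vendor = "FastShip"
2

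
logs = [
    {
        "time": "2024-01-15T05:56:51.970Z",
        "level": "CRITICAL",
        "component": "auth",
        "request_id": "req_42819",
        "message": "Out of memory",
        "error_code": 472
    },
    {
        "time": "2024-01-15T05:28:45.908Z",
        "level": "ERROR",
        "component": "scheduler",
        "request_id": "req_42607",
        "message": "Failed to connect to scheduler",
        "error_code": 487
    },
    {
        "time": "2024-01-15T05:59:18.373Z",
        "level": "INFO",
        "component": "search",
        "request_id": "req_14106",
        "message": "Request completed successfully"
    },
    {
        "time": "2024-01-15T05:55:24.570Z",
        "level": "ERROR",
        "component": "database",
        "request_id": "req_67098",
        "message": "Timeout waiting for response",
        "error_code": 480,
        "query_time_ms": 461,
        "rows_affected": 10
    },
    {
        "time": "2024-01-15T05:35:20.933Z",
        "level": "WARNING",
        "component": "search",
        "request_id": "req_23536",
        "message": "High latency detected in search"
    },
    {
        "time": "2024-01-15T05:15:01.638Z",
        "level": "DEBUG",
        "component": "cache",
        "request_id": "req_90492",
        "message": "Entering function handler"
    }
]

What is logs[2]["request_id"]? "req_14106"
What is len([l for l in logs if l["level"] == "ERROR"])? 2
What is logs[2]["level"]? "INFO"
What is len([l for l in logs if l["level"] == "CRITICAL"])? 1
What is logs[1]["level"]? "ERROR"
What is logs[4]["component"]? "search"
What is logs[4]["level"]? "WARNING"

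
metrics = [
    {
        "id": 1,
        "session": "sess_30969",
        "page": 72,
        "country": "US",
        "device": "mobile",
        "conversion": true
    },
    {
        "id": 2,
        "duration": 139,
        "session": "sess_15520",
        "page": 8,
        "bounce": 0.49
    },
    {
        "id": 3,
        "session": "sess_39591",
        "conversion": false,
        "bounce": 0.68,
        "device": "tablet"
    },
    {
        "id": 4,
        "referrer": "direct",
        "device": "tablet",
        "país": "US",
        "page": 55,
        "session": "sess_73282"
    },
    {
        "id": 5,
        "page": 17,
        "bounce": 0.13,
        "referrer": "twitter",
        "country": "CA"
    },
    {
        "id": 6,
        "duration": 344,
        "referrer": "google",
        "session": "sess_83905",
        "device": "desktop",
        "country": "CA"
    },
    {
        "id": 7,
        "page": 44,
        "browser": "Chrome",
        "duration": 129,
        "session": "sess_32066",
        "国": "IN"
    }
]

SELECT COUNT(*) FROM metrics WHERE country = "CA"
2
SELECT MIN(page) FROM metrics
8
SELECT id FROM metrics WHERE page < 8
[]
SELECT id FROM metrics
[1, 2, 3, 4, 5, 6, 7]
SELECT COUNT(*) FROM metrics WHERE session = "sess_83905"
1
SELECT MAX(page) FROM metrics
72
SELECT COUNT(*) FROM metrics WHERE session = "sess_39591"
1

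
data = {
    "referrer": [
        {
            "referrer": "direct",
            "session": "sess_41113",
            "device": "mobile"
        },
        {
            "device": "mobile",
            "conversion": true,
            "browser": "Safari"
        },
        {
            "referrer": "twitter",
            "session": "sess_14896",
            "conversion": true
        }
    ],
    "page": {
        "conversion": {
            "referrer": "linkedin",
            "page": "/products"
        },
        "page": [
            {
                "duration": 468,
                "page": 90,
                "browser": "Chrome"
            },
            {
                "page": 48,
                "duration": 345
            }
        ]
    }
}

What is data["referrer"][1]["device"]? "mobile"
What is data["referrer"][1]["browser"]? "Safari"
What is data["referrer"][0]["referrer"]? "direct"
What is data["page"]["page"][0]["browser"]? "Chrome"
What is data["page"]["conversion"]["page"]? "/products"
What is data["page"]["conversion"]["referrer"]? "linkedin"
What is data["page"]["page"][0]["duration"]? 468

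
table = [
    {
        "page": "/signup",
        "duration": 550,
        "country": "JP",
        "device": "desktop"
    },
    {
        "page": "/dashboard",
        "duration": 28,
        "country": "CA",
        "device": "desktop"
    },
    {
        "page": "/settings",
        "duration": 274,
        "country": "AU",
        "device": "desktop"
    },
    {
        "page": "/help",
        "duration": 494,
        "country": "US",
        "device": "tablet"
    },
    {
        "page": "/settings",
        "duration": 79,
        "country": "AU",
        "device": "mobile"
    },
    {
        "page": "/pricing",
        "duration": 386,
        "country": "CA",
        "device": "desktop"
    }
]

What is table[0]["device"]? "desktop"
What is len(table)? 6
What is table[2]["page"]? "/settings"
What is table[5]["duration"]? 386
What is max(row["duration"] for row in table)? 550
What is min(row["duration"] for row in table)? 28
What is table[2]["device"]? "desktop"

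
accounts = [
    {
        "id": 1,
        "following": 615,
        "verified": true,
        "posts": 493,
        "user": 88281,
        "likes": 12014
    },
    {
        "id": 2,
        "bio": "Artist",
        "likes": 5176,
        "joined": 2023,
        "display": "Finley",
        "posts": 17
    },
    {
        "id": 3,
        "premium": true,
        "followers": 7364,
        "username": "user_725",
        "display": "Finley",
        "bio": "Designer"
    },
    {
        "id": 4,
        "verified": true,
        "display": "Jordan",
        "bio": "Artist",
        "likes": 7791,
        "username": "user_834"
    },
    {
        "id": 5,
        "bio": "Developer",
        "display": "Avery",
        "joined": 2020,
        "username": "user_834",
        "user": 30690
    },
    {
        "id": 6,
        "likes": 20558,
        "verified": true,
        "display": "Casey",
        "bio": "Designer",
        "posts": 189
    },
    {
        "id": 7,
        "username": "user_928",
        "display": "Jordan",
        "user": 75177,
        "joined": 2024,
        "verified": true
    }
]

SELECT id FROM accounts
[1, 2, 3, 4, 5, 6, 7]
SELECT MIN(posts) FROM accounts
17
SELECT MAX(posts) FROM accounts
493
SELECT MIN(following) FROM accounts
615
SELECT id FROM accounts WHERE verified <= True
[1, 4, 6, 7]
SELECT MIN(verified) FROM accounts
True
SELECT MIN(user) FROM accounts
30690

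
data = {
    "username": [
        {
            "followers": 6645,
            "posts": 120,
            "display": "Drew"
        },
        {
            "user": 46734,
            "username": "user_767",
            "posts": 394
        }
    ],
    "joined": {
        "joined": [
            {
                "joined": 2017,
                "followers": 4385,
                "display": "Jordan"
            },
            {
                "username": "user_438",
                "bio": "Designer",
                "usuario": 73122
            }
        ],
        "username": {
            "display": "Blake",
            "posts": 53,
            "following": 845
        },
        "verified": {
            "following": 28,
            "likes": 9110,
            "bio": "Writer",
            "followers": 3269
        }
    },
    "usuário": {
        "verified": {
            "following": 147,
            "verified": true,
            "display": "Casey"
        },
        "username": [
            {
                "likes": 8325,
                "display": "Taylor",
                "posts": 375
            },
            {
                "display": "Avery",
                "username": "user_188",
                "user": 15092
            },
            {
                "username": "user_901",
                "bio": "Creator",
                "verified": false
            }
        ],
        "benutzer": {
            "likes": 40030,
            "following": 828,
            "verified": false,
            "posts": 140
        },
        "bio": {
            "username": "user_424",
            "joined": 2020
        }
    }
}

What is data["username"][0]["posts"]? 120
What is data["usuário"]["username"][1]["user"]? 15092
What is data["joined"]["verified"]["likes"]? 9110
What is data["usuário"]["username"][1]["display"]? "Avery"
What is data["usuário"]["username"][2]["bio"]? "Creator"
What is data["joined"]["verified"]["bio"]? "Writer"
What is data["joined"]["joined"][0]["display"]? "Jordan"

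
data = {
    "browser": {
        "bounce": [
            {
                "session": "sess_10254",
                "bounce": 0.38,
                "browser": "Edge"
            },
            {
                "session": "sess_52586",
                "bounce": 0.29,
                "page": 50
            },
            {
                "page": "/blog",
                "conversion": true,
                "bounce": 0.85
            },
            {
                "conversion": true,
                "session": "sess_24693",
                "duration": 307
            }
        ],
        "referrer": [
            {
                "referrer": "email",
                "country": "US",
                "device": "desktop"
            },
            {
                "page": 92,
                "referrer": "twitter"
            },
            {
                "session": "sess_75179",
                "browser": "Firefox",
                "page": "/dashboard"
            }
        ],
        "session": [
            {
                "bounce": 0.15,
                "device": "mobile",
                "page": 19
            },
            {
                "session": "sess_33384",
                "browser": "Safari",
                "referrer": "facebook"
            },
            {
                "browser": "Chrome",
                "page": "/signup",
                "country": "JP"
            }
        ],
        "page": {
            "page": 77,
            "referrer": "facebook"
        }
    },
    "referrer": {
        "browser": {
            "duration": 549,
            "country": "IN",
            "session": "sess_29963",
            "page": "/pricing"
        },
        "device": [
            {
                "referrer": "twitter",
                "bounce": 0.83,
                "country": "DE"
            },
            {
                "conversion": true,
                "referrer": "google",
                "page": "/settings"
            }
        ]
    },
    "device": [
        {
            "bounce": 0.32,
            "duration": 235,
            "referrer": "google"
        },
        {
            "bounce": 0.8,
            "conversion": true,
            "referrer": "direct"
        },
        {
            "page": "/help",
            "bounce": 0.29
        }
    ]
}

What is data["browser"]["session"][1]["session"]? "sess_33384"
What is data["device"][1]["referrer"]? "direct"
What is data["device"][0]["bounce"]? 0.32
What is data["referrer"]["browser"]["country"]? "IN"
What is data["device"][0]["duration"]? 235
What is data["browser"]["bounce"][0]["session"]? "sess_10254"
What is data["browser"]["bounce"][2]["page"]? "/blog"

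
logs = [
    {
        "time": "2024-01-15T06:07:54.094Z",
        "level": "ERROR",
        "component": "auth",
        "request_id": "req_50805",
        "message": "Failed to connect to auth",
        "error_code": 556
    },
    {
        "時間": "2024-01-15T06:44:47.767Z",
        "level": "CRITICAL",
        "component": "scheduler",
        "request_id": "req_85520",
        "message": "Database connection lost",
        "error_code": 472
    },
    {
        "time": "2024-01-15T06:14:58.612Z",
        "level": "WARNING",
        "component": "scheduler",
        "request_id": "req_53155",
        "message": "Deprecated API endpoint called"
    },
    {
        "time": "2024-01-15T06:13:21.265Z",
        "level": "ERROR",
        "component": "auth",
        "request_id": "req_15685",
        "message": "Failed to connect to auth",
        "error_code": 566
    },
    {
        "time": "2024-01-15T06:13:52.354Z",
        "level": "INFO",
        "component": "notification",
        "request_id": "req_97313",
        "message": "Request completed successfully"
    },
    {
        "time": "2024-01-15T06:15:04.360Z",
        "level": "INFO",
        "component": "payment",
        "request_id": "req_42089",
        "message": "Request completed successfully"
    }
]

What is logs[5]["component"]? "payment"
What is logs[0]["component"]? "auth"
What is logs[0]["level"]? "ERROR"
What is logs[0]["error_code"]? 556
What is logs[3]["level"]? "ERROR"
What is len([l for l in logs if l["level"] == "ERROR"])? 2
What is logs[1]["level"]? "CRITICAL"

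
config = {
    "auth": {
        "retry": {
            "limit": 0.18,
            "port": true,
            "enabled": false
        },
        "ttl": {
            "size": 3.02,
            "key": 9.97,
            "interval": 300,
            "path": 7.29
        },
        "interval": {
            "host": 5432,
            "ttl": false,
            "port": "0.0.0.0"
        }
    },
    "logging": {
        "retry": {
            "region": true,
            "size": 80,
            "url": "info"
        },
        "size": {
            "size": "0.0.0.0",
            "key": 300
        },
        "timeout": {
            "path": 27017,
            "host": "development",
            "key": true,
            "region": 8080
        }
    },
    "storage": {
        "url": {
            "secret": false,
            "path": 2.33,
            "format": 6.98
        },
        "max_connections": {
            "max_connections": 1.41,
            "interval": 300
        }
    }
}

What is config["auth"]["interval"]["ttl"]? False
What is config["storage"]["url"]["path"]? 2.33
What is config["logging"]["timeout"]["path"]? 27017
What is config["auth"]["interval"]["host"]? 5432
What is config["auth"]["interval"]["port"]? "0.0.0.0"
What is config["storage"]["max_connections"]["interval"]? 300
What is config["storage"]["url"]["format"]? 6.98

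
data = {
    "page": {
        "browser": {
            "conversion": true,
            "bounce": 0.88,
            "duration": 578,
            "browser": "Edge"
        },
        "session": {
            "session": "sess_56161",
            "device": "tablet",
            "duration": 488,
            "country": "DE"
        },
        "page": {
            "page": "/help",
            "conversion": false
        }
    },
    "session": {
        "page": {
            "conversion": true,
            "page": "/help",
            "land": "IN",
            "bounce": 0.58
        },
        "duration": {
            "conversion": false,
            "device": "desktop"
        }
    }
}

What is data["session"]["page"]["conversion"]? True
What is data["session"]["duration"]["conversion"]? False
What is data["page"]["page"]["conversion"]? False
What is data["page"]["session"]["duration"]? 488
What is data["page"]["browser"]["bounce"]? 0.88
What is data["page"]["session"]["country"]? "DE"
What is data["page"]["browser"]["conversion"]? True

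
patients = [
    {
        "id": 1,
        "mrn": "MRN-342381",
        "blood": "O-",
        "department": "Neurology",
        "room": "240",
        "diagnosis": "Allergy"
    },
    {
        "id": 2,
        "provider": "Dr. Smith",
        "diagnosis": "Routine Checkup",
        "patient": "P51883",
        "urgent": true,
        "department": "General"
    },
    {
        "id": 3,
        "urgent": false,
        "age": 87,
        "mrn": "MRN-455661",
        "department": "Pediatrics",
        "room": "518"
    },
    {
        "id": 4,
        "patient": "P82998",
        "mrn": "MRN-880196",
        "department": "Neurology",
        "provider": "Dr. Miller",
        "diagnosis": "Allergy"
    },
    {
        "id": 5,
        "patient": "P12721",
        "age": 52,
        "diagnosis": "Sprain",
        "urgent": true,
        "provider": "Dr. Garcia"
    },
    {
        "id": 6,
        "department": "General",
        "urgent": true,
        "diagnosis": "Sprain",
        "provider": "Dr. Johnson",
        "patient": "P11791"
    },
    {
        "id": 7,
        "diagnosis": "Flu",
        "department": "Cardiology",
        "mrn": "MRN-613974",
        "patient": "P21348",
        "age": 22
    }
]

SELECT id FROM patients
[1, 2, 3, 4, 5, 6, 7]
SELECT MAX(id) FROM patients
7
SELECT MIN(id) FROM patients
1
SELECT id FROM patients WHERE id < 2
[1]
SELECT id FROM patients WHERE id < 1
[]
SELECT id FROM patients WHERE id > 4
[5, 6, 7]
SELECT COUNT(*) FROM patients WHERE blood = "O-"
1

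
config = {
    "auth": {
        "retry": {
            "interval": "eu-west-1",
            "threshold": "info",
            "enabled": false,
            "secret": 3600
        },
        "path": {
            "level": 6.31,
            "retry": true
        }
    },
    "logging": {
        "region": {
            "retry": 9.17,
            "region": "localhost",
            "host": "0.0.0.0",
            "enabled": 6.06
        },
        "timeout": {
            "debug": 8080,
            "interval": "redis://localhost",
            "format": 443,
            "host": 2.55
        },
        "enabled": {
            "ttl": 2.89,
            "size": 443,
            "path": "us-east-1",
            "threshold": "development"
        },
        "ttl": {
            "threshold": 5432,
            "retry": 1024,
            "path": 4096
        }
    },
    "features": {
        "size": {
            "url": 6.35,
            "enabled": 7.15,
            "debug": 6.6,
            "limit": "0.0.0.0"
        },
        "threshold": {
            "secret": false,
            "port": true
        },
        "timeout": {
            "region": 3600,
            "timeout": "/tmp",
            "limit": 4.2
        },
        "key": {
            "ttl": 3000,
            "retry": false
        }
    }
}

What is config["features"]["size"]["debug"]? 6.6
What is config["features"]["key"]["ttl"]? 3000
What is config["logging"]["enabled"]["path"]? "us-east-1"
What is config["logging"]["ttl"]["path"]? 4096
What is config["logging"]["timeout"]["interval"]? "redis://localhost"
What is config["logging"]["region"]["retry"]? 9.17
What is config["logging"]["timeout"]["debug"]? 8080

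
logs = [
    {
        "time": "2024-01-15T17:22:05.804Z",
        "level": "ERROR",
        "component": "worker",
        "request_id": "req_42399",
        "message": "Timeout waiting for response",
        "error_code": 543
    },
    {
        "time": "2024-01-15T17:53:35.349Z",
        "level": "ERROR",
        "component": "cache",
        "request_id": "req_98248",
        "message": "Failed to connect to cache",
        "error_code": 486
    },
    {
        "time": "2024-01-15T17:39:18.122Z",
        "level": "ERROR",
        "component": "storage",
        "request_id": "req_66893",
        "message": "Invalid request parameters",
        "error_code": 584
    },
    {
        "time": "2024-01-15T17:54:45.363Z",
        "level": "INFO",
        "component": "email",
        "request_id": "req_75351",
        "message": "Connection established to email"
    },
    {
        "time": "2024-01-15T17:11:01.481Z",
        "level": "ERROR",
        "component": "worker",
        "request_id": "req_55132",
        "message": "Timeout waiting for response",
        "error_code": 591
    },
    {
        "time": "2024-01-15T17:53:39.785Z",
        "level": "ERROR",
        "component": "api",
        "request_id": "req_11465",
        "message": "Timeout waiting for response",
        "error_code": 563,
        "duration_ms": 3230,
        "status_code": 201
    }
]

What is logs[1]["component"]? "cache"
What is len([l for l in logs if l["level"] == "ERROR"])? 5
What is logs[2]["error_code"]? 584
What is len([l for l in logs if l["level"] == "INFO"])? 1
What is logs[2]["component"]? "storage"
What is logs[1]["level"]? "ERROR"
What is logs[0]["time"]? "2024-01-15T17:22:05.804Z"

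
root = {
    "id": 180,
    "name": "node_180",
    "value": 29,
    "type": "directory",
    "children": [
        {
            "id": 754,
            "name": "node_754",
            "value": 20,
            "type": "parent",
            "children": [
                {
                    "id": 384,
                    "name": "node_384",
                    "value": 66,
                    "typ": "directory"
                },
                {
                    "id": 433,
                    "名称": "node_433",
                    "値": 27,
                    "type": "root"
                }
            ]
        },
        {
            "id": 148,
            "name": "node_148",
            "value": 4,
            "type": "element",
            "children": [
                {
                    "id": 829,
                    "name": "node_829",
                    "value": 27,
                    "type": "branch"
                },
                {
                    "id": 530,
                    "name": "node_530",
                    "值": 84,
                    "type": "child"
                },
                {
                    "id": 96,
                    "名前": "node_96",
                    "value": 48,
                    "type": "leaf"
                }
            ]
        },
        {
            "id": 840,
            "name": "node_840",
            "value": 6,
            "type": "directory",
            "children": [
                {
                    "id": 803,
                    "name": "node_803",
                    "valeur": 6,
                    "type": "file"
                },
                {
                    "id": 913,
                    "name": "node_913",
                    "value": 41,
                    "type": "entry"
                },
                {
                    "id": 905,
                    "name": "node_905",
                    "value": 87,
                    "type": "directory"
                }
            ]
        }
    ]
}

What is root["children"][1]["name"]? "node_148"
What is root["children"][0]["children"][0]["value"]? 66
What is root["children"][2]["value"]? 6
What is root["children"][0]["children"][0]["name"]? "node_384"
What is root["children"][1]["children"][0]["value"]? 27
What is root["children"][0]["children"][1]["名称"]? "node_433"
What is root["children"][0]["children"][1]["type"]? "root"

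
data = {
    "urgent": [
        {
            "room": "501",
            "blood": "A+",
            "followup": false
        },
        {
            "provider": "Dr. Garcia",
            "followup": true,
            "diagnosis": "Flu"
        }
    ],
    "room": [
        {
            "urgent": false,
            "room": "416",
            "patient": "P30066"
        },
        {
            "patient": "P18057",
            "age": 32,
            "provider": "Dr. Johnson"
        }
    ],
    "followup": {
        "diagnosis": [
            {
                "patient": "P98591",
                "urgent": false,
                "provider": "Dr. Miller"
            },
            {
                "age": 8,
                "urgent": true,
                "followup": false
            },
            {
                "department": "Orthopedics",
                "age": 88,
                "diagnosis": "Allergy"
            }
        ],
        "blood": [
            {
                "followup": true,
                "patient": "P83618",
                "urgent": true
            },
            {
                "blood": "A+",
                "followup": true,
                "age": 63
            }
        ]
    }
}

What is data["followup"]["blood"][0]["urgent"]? True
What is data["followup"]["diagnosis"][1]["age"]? 8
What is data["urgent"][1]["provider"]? "Dr. Garcia"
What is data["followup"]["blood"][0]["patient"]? "P83618"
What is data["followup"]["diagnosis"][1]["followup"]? False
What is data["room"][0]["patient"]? "P30066"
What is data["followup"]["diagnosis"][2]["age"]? 88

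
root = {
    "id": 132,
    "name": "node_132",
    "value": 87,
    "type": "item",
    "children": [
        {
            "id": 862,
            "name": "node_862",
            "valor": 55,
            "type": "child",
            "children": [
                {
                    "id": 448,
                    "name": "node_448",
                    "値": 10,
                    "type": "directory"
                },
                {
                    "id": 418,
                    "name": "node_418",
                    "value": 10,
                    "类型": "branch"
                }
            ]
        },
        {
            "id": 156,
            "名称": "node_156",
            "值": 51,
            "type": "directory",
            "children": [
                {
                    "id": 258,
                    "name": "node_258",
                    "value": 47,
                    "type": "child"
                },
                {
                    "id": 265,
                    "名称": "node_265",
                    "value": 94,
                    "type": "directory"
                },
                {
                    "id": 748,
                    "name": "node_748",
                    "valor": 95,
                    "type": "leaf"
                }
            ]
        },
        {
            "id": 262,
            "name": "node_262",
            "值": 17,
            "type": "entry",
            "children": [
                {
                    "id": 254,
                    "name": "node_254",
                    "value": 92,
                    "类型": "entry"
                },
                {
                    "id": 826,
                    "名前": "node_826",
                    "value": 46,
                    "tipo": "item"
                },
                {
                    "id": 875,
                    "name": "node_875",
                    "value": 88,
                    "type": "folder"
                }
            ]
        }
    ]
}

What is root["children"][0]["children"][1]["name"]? "node_418"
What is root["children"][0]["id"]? 862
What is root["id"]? 132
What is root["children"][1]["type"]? "directory"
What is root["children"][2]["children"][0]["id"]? 254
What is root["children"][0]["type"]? "child"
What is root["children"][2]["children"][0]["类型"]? "entry"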